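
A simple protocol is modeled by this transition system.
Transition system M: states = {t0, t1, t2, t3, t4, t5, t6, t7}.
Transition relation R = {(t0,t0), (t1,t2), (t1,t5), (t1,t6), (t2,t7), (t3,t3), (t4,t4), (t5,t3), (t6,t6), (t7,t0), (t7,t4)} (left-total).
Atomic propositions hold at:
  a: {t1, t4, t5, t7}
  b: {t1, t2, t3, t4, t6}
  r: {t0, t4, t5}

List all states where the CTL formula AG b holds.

{t3, t4, t6}

AG b: greatest fixpoint, start Z0 = {t1, t2, t3, t4, t6}, keep only states in Sat with every successor in Z. Z1 = {t3, t4, t6}; fixed.
Sat(AG b) = {t3, t4, t6}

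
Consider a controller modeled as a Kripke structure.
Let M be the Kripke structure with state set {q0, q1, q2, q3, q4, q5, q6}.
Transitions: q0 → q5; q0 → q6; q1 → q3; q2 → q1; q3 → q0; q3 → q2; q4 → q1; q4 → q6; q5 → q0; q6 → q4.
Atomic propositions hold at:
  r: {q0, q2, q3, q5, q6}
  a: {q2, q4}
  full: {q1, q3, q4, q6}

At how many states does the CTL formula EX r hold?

5

Sat(EX r) = {s : some successor in {q0, q2, q3, q5, q6}} = {q0, q1, q3, q4, q5}
|Sat(EX r)| = |{q0, q1, q3, q4, q5}| = 5.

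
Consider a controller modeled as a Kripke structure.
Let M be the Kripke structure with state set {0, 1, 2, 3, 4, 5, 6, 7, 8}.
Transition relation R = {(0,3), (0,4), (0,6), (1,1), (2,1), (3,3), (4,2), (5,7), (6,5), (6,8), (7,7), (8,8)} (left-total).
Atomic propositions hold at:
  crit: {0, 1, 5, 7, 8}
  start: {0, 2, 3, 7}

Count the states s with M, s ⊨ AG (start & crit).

Sat(start & crit) = {0, 7}
AG (start & crit): greatest fixpoint, start Z0 = {0, 7}, keep only states in Sat with every successor in Z. Z1 = {7}; fixed.
Sat(AG (start & crit)) = {7}
|Sat(AG (start & crit))| = |{7}| = 1.

1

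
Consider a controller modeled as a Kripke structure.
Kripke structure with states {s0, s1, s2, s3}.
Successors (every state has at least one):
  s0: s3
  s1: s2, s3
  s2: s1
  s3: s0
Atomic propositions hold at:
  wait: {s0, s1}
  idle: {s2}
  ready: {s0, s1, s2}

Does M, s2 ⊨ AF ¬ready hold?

No

Sat(¬ready) = {s3}
AF ¬ready: least fixpoint, start Z0 = {s3}, add states with every successor in Z. Z1 = {s0, s3}; fixed.
Sat(AF ¬ready) = {s0, s3}
s2 ∉ Sat(AF ¬ready) = {s0, s3}, so the formula does not hold at s2.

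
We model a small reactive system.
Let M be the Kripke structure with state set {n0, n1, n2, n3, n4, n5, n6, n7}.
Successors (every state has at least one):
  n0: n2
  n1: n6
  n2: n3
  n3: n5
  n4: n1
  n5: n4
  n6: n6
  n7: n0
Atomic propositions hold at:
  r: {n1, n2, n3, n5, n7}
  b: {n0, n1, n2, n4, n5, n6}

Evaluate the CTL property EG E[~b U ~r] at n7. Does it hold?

Sat(~b) = {n3, n7}
Sat(~r) = {n0, n4, n6}
E[~b U ~r]: least fixpoint, start Z0 = Sat(~r) = {n0, n4, n6}, add states in Sat(~b) with some successor in Z. Z1 = {n0, n4, n6, n7}; fixed.
Sat(E[~b U ~r]) = {n0, n4, n6, n7}
EG E[~b U ~r]: greatest fixpoint, start Z0 = {n0, n4, n6, n7}, keep only states in Sat with some successor in Z. Z1 = {n6, n7}; Z2 = {n6}; fixed.
Sat(EG E[~b U ~r]) = {n6}
n7 ∉ Sat(EG E[~b U ~r]) = {n6}, so the formula does not hold at n7.

No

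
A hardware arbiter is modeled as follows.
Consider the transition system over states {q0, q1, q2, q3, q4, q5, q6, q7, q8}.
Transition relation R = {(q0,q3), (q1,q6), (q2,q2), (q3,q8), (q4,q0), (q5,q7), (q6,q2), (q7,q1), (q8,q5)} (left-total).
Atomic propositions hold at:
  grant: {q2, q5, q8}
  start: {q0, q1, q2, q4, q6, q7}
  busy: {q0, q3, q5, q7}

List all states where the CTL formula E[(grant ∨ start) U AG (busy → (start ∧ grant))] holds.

{q1, q2, q5, q6, q7, q8}

Sat(grant ∨ start) = {q0, q1, q2, q4, q5, q6, q7, q8}
Sat(start ∧ grant) = {q2}
Sat(busy → (start ∧ grant)) = {q1, q2, q4, q6, q8}
AG (busy → (start ∧ grant)): greatest fixpoint, start Z0 = {q1, q2, q4, q6, q8}, keep only states in Sat with every successor in Z. Z1 = {q1, q2, q6}; fixed.
Sat(AG (busy → (start ∧ grant))) = {q1, q2, q6}
E[(grant ∨ start) U AG (busy → (start ∧ grant))]: least fixpoint, start Z0 = Sat(AG (busy → (start ∧ grant))) = {q1, q2, q6}, add states in Sat(grant ∨ start) with some successor in Z. Z1 = {q1, q2, q6, q7}; Z2 = {q1, q2, q5, q6, q7}; Z3 = {q1, q2, q5, q6, q7, q8}; fixed.
Sat(E[(grant ∨ start) U AG (busy → (start ∧ grant))]) = {q1, q2, q5, q6, q7, q8}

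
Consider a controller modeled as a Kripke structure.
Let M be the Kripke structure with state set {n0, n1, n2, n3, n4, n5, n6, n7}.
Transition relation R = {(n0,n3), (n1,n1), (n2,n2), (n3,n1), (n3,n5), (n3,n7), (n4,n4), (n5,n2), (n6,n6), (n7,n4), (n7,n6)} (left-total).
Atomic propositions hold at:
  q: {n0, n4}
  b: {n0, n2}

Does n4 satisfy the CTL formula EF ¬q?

No

Sat(¬q) = {n1, n2, n3, n5, n6, n7}
EF ¬q: least fixpoint, start Z0 = {n1, n2, n3, n5, n6, n7}, add states with some successor in Z. Z1 = {n0, n1, n2, n3, n5, n6, n7}; fixed.
Sat(EF ¬q) = {n0, n1, n2, n3, n5, n6, n7}
n4 ∉ Sat(EF ¬q) = {n0, n1, n2, n3, n5, n6, n7}, so the formula does not hold at n4.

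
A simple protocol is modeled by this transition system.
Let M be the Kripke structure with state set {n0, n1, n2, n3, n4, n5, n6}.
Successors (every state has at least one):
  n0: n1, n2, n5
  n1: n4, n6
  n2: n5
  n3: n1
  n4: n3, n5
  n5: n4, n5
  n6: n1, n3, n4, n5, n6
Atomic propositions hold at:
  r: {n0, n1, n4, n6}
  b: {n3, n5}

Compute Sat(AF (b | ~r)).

{n2, n3, n4, n5}

Sat(~r) = {n2, n3, n5}
Sat(b | ~r) = {n2, n3, n5}
AF (b | ~r): least fixpoint, start Z0 = {n2, n3, n5}, add states with every successor in Z. Z1 = {n2, n3, n4, n5}; fixed.
Sat(AF (b | ~r)) = {n2, n3, n4, n5}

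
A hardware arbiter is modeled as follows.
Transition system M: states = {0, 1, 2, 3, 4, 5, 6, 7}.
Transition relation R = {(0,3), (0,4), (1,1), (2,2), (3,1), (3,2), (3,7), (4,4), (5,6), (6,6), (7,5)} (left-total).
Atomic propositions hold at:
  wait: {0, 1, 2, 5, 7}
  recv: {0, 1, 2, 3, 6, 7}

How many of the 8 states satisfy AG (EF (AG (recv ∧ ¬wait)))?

Sat(¬wait) = {3, 4, 6}
Sat(recv ∧ ¬wait) = {3, 6}
AG (recv ∧ ¬wait): greatest fixpoint, start Z0 = {3, 6}, keep only states in Sat with every successor in Z. Z1 = {6}; fixed.
Sat(AG (recv ∧ ¬wait)) = {6}
EF (AG (recv ∧ ¬wait)): least fixpoint, start Z0 = {6}, add states with some successor in Z. Z1 = {5, 6}; Z2 = {5, 6, 7}; Z3 = {3, 5, 6, 7}; Z4 = {0, 3, 5, 6, 7}; fixed.
Sat(EF (AG (recv ∧ ¬wait))) = {0, 3, 5, 6, 7}
AG (EF (AG (recv ∧ ¬wait))): greatest fixpoint, start Z0 = {0, 3, 5, 6, 7}, keep only states in Sat with every successor in Z. Z1 = {5, 6, 7}; fixed.
Sat(AG (EF (AG (recv ∧ ¬wait)))) = {5, 6, 7}
|Sat(AG (EF (AG (recv ∧ ¬wait))))| = |{5, 6, 7}| = 3.

3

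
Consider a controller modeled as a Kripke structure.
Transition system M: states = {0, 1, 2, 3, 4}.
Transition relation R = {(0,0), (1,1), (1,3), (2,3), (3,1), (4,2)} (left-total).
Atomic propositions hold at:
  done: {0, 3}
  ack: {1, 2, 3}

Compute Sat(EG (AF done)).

{0}

AF done: least fixpoint, start Z0 = {0, 3}, add states with every successor in Z. Z1 = {0, 2, 3}; Z2 = {0, 2, 3, 4}; fixed.
Sat(AF done) = {0, 2, 3, 4}
EG (AF done): greatest fixpoint, start Z0 = {0, 2, 3, 4}, keep only states in Sat with some successor in Z. Z1 = {0, 2, 4}; Z2 = {0, 4}; Z3 = {0}; fixed.
Sat(EG (AF done)) = {0}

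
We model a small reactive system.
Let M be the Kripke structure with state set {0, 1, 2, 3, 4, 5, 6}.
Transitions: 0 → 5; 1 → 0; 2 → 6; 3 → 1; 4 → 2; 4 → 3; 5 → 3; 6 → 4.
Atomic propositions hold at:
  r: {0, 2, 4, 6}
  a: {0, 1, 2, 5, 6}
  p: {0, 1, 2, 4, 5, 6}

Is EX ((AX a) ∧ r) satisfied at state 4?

Yes

Sat(AX a) = {s : every successor in {0, 1, 2, 5, 6}} = {0, 1, 2, 3}
Sat((AX a) ∧ r) = {0, 2}
Sat(EX ((AX a) ∧ r)) = {s : some successor in {0, 2}} = {1, 4}
4 ∈ Sat(EX ((AX a) ∧ r)) = {1, 4}, so the formula holds at 4.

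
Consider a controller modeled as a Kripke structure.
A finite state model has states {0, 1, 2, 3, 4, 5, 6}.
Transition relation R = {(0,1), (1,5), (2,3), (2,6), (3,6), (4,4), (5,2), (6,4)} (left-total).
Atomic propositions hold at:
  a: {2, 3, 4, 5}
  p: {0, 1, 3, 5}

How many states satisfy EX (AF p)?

3

AF p: least fixpoint, start Z0 = {0, 1, 3, 5}, add states with every successor in Z. Already a fixed point.
Sat(AF p) = {0, 1, 3, 5}
Sat(EX (AF p)) = {s : some successor in {0, 1, 3, 5}} = {0, 1, 2}
|Sat(EX (AF p))| = |{0, 1, 2}| = 3.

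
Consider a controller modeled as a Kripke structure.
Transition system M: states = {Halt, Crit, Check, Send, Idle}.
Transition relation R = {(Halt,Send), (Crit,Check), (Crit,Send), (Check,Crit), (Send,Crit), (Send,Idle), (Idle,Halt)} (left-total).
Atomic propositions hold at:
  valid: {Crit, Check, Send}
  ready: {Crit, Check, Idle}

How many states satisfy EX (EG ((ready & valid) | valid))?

Sat(ready & valid) = {Crit, Check}
Sat((ready & valid) | valid) = {Crit, Check, Send}
EG ((ready & valid) | valid): greatest fixpoint, start Z0 = {Crit, Check, Send}, keep only states in Sat with some successor in Z. Already a fixed point.
Sat(EG ((ready & valid) | valid)) = {Crit, Check, Send}
Sat(EX (EG ((ready & valid) | valid))) = {s : some successor in {Crit, Check, Send}} = {Halt, Crit, Check, Send}
|Sat(EX (EG ((ready & valid) | valid)))| = |{Halt, Crit, Check, Send}| = 4.

4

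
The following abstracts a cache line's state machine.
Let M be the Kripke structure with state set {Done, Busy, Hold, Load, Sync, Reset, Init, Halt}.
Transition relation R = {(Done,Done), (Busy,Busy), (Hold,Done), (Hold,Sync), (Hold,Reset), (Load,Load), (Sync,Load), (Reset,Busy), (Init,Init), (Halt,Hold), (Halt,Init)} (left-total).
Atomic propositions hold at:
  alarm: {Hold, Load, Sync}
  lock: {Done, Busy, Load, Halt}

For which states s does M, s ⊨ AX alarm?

Sat(AX alarm) = {s : every successor in {Hold, Load, Sync}} = {Load, Sync}

{Load, Sync}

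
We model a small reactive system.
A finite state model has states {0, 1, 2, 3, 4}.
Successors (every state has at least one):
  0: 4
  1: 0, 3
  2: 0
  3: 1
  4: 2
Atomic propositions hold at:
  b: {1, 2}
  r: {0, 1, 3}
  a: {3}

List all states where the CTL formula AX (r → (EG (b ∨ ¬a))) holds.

{0, 2, 3, 4}

Sat(¬a) = {0, 1, 2, 4}
Sat(b ∨ ¬a) = {0, 1, 2, 4}
EG (b ∨ ¬a): greatest fixpoint, start Z0 = {0, 1, 2, 4}, keep only states in Sat with some successor in Z. Already a fixed point.
Sat(EG (b ∨ ¬a)) = {0, 1, 2, 4}
Sat(r → (EG (b ∨ ¬a))) = {0, 1, 2, 4}
Sat(AX (r → (EG (b ∨ ¬a)))) = {s : every successor in {0, 1, 2, 4}} = {0, 2, 3, 4}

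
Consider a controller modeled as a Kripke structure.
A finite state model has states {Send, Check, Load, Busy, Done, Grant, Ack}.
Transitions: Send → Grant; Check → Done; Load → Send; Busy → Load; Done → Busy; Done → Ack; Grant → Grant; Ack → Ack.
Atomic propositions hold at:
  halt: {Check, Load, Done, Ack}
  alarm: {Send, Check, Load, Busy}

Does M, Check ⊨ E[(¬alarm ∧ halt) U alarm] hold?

Yes

Sat(¬alarm) = {Done, Grant, Ack}
Sat(¬alarm ∧ halt) = {Done, Ack}
E[(¬alarm ∧ halt) U alarm]: least fixpoint, start Z0 = Sat(alarm) = {Send, Check, Load, Busy}, add states in Sat(¬alarm ∧ halt) with some successor in Z. Z1 = {Send, Check, Load, Busy, Done}; fixed.
Sat(E[(¬alarm ∧ halt) U alarm]) = {Send, Check, Load, Busy, Done}
Check ∈ Sat(E[(¬alarm ∧ halt) U alarm]) = {Send, Check, Load, Busy, Done}, so the formula holds at Check.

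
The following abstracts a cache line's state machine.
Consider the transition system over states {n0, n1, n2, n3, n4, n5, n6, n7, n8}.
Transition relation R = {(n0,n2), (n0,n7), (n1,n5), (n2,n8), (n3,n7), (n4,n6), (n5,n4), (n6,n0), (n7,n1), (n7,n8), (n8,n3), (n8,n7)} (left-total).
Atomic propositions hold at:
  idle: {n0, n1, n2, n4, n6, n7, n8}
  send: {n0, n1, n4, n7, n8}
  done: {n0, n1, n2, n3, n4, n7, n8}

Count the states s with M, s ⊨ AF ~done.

Sat(~done) = {n5, n6}
AF ~done: least fixpoint, start Z0 = {n5, n6}, add states with every successor in Z. Z1 = {n1, n4, n5, n6}; fixed.
Sat(AF ~done) = {n1, n4, n5, n6}
|Sat(AF ~done)| = |{n1, n4, n5, n6}| = 4.

4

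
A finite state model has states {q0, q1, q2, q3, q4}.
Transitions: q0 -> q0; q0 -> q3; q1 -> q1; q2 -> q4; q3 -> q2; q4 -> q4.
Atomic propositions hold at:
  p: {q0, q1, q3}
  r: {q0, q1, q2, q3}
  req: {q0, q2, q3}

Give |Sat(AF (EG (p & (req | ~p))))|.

Sat(~p) = {q2, q4}
Sat(req | ~p) = {q0, q2, q3, q4}
Sat(p & (req | ~p)) = {q0, q3}
EG (p & (req | ~p)): greatest fixpoint, start Z0 = {q0, q3}, keep only states in Sat with some successor in Z. Z1 = {q0}; fixed.
Sat(EG (p & (req | ~p))) = {q0}
AF (EG (p & (req | ~p))): least fixpoint, start Z0 = {q0}, add states with every successor in Z. Already a fixed point.
Sat(AF (EG (p & (req | ~p)))) = {q0}
|Sat(AF (EG (p & (req | ~p))))| = |{q0}| = 1.

1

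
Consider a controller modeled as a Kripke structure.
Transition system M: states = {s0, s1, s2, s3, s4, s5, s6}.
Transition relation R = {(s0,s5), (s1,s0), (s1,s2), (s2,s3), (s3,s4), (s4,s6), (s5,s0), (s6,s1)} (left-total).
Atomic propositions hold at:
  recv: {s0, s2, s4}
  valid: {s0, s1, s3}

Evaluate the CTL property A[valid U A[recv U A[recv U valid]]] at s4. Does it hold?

No

A[recv U valid]: least fixpoint, start Z0 = Sat(valid) = {s0, s1, s3}, add states in Sat(recv) with every successor in Z. Z1 = {s0, s1, s2, s3}; fixed.
Sat(A[recv U valid]) = {s0, s1, s2, s3}
A[recv U A[recv U valid]]: least fixpoint, start Z0 = Sat(A[recv U valid]) = {s0, s1, s2, s3}, add states in Sat(recv) with every successor in Z. Already a fixed point.
Sat(A[recv U A[recv U valid]]) = {s0, s1, s2, s3}
A[valid U A[recv U A[recv U valid]]]: least fixpoint, start Z0 = Sat(A[recv U A[recv U valid]]) = {s0, s1, s2, s3}, add states in Sat(valid) with every successor in Z. Already a fixed point.
Sat(A[valid U A[recv U A[recv U valid]]]) = {s0, s1, s2, s3}
s4 ∉ Sat(A[valid U A[recv U A[recv U valid]]]) = {s0, s1, s2, s3}, so the formula does not hold at s4.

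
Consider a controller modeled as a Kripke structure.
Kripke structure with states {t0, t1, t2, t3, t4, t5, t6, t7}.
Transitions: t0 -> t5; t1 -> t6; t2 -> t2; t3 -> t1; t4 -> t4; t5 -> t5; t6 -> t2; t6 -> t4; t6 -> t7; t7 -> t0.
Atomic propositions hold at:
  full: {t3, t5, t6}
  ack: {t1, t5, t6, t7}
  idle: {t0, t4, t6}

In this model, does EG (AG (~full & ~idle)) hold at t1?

Sat(~full) = {t0, t1, t2, t4, t7}
Sat(~idle) = {t1, t2, t3, t5, t7}
Sat(~full & ~idle) = {t1, t2, t7}
AG (~full & ~idle): greatest fixpoint, start Z0 = {t1, t2, t7}, keep only states in Sat with every successor in Z. Z1 = {t2}; fixed.
Sat(AG (~full & ~idle)) = {t2}
EG (AG (~full & ~idle)): greatest fixpoint, start Z0 = {t2}, keep only states in Sat with some successor in Z. Already a fixed point.
Sat(EG (AG (~full & ~idle))) = {t2}
t1 ∉ Sat(EG (AG (~full & ~idle))) = {t2}, so the formula does not hold at t1.

No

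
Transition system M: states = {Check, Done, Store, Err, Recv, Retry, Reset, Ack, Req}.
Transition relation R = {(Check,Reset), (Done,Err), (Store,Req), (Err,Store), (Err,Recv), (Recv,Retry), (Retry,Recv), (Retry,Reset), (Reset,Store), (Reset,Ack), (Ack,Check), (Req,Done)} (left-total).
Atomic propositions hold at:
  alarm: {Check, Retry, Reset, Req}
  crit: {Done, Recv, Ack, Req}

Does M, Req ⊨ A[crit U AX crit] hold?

Sat(AX crit) = {s : every successor in {Done, Recv, Ack, Req}} = {Store, Req}
A[crit U AX crit]: least fixpoint, start Z0 = Sat(AX crit) = {Store, Req}, add states in Sat(crit) with every successor in Z. Already a fixed point.
Sat(A[crit U AX crit]) = {Store, Req}
Req ∈ Sat(A[crit U AX crit]) = {Store, Req}, so the formula holds at Req.

Yes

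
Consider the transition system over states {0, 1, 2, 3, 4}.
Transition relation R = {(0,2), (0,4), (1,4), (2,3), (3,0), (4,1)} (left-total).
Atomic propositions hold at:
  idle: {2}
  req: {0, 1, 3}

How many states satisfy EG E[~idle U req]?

4

Sat(~idle) = {0, 1, 3, 4}
E[~idle U req]: least fixpoint, start Z0 = Sat(req) = {0, 1, 3}, add states in Sat(~idle) with some successor in Z. Z1 = {0, 1, 3, 4}; fixed.
Sat(E[~idle U req]) = {0, 1, 3, 4}
EG E[~idle U req]: greatest fixpoint, start Z0 = {0, 1, 3, 4}, keep only states in Sat with some successor in Z. Already a fixed point.
Sat(EG E[~idle U req]) = {0, 1, 3, 4}
|Sat(EG E[~idle U req])| = |{0, 1, 3, 4}| = 4.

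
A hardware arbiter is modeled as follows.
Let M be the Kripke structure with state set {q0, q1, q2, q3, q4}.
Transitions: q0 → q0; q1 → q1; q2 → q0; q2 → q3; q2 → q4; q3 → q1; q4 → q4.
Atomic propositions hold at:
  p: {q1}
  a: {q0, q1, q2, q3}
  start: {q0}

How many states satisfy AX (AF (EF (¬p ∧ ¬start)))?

1

Sat(¬p) = {q0, q2, q3, q4}
Sat(¬start) = {q1, q2, q3, q4}
Sat(¬p ∧ ¬start) = {q2, q3, q4}
EF (¬p ∧ ¬start): least fixpoint, start Z0 = {q2, q3, q4}, add states with some successor in Z. Already a fixed point.
Sat(EF (¬p ∧ ¬start)) = {q2, q3, q4}
AF (EF (¬p ∧ ¬start)): least fixpoint, start Z0 = {q2, q3, q4}, add states with every successor in Z. Already a fixed point.
Sat(AF (EF (¬p ∧ ¬start))) = {q2, q3, q4}
Sat(AX (AF (EF (¬p ∧ ¬start)))) = {s : every successor in {q2, q3, q4}} = {q4}
|Sat(AX (AF (EF (¬p ∧ ¬start))))| = |{q4}| = 1.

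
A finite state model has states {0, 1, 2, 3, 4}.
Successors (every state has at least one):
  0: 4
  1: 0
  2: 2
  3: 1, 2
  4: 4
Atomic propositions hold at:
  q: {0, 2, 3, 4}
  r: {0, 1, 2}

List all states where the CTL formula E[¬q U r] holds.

Sat(¬q) = {1}
E[¬q U r]: least fixpoint, start Z0 = Sat(r) = {0, 1, 2}, add states in Sat(¬q) with some successor in Z. Already a fixed point.
Sat(E[¬q U r]) = {0, 1, 2}

{0, 1, 2}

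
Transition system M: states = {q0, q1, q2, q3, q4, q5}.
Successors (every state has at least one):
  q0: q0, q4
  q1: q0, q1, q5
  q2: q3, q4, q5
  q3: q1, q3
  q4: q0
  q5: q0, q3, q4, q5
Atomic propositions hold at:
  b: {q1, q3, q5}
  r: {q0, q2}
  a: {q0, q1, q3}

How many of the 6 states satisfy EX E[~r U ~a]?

5

Sat(~r) = {q1, q3, q4, q5}
Sat(~a) = {q2, q4, q5}
E[~r U ~a]: least fixpoint, start Z0 = Sat(~a) = {q2, q4, q5}, add states in Sat(~r) with some successor in Z. Z1 = {q1, q2, q4, q5}; Z2 = {q1, q2, q3, q4, q5}; fixed.
Sat(E[~r U ~a]) = {q1, q2, q3, q4, q5}
Sat(EX E[~r U ~a]) = {s : some successor in {q1, q2, q3, q4, q5}} = {q0, q1, q2, q3, q5}
|Sat(EX E[~r U ~a])| = |{q0, q1, q2, q3, q5}| = 5.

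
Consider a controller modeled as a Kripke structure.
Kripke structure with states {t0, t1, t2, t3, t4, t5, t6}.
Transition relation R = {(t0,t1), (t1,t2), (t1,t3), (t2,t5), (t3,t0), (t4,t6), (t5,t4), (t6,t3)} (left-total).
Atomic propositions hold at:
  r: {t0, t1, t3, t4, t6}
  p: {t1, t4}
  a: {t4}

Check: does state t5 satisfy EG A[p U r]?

A[p U r]: least fixpoint, start Z0 = Sat(r) = {t0, t1, t3, t4, t6}, add states in Sat(p) with every successor in Z. Already a fixed point.
Sat(A[p U r]) = {t0, t1, t3, t4, t6}
EG A[p U r]: greatest fixpoint, start Z0 = {t0, t1, t3, t4, t6}, keep only states in Sat with some successor in Z. Already a fixed point.
Sat(EG A[p U r]) = {t0, t1, t3, t4, t6}
t5 ∉ Sat(EG A[p U r]) = {t0, t1, t3, t4, t6}, so the formula does not hold at t5.

No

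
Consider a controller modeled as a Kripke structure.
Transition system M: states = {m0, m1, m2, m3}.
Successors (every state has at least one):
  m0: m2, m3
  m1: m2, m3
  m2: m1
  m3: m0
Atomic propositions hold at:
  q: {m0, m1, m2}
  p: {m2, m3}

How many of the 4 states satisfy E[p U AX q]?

2

Sat(AX q) = {s : every successor in {m0, m1, m2}} = {m2, m3}
E[p U AX q]: least fixpoint, start Z0 = Sat(AX q) = {m2, m3}, add states in Sat(p) with some successor in Z. Already a fixed point.
Sat(E[p U AX q]) = {m2, m3}
|Sat(E[p U AX q])| = |{m2, m3}| = 2.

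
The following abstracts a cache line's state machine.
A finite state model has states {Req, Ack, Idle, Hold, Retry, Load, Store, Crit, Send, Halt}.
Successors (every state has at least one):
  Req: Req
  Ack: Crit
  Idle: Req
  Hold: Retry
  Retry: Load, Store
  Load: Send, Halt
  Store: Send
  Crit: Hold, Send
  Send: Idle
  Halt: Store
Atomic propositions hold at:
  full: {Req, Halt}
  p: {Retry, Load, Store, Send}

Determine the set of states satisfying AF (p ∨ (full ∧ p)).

{Ack, Hold, Retry, Load, Store, Crit, Send, Halt}

Sat(full ∧ p) = ∅
Sat(p ∨ (full ∧ p)) = {Retry, Load, Store, Send}
AF (p ∨ (full ∧ p)): least fixpoint, start Z0 = {Retry, Load, Store, Send}, add states with every successor in Z. Z1 = {Hold, Retry, Load, Store, Send, Halt}; Z2 = {Hold, Retry, Load, Store, Crit, Send, Halt}; Z3 = {Ack, Hold, Retry, Load, Store, Crit, Send, Halt}; fixed.
Sat(AF (p ∨ (full ∧ p))) = {Ack, Hold, Retry, Load, Store, Crit, Send, Halt}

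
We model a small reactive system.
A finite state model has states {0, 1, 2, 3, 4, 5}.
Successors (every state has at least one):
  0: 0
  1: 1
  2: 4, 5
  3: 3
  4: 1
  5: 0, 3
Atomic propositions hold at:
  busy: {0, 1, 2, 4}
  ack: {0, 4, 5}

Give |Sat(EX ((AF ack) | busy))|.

5

AF ack: least fixpoint, start Z0 = {0, 4, 5}, add states with every successor in Z. Z1 = {0, 2, 4, 5}; fixed.
Sat(AF ack) = {0, 2, 4, 5}
Sat((AF ack) | busy) = {0, 1, 2, 4, 5}
Sat(EX ((AF ack) | busy)) = {s : some successor in {0, 1, 2, 4, 5}} = {0, 1, 2, 4, 5}
|Sat(EX ((AF ack) | busy))| = |{0, 1, 2, 4, 5}| = 5.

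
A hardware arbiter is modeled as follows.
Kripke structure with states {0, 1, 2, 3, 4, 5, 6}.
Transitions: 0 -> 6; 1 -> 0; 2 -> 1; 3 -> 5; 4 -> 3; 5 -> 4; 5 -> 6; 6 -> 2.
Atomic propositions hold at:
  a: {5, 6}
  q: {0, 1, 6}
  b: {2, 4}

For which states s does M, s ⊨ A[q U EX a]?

{0, 1, 3, 5}

Sat(EX a) = {s : some successor in {5, 6}} = {0, 3, 5}
A[q U EX a]: least fixpoint, start Z0 = Sat(EX a) = {0, 3, 5}, add states in Sat(q) with every successor in Z. Z1 = {0, 1, 3, 5}; fixed.
Sat(A[q U EX a]) = {0, 1, 3, 5}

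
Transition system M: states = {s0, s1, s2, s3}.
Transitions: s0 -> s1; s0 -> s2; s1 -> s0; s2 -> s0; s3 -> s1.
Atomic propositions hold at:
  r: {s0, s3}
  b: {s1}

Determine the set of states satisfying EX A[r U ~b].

{s0, s1, s2}

Sat(~b) = {s0, s2, s3}
A[r U ~b]: least fixpoint, start Z0 = Sat(~b) = {s0, s2, s3}, add states in Sat(r) with every successor in Z. Already a fixed point.
Sat(A[r U ~b]) = {s0, s2, s3}
Sat(EX A[r U ~b]) = {s : some successor in {s0, s2, s3}} = {s0, s1, s2}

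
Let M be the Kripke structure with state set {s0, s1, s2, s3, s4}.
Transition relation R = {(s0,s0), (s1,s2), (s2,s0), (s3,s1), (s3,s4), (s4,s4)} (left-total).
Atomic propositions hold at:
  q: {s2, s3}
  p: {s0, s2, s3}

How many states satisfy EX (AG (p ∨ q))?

Sat(p ∨ q) = {s0, s2, s3}
AG (p ∨ q): greatest fixpoint, start Z0 = {s0, s2, s3}, keep only states in Sat with every successor in Z. Z1 = {s0, s2}; fixed.
Sat(AG (p ∨ q)) = {s0, s2}
Sat(EX (AG (p ∨ q))) = {s : some successor in {s0, s2}} = {s0, s1, s2}
|Sat(EX (AG (p ∨ q)))| = |{s0, s1, s2}| = 3.

3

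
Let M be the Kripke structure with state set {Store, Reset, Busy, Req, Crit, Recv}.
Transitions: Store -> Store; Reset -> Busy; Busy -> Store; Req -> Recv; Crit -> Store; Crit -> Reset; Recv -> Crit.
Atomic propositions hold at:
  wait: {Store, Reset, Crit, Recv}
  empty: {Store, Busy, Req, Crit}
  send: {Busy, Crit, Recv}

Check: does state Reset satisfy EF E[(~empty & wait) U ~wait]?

Yes

Sat(~empty) = {Reset, Recv}
Sat(~empty & wait) = {Reset, Recv}
Sat(~wait) = {Busy, Req}
E[(~empty & wait) U ~wait]: least fixpoint, start Z0 = Sat(~wait) = {Busy, Req}, add states in Sat(~empty & wait) with some successor in Z. Z1 = {Reset, Busy, Req}; fixed.
Sat(E[(~empty & wait) U ~wait]) = {Reset, Busy, Req}
EF E[(~empty & wait) U ~wait]: least fixpoint, start Z0 = {Reset, Busy, Req}, add states with some successor in Z. Z1 = {Reset, Busy, Req, Crit}; Z2 = {Reset, Busy, Req, Crit, Recv}; fixed.
Sat(EF E[(~empty & wait) U ~wait]) = {Reset, Busy, Req, Crit, Recv}
Reset ∈ Sat(EF E[(~empty & wait) U ~wait]) = {Reset, Busy, Req, Crit, Recv}, so the formula holds at Reset.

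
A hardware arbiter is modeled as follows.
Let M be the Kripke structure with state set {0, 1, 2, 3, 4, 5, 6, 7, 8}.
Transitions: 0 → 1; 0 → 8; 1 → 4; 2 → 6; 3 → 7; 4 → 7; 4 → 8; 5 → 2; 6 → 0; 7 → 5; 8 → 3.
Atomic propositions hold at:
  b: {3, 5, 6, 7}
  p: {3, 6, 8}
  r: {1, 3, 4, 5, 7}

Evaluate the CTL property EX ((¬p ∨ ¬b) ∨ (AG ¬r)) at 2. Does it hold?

Sat(¬p) = {0, 1, 2, 4, 5, 7}
Sat(¬b) = {0, 1, 2, 4, 8}
Sat(¬p ∨ ¬b) = {0, 1, 2, 4, 5, 7, 8}
Sat(¬r) = {0, 2, 6, 8}
AG ¬r: greatest fixpoint, start Z0 = {0, 2, 6, 8}, keep only states in Sat with every successor in Z. Z1 = {2, 6}; Z2 = {2}; Z3 = ∅; fixed.
Sat(AG ¬r) = ∅
Sat((¬p ∨ ¬b) ∨ (AG ¬r)) = {0, 1, 2, 4, 5, 7, 8}
Sat(EX ((¬p ∨ ¬b) ∨ (AG ¬r))) = {s : some successor in {0, 1, 2, 4, 5, 7, 8}} = {0, 1, 3, 4, 5, 6, 7}
2 ∉ Sat(EX ((¬p ∨ ¬b) ∨ (AG ¬r))) = {0, 1, 3, 4, 5, 6, 7}, so the formula does not hold at 2.

No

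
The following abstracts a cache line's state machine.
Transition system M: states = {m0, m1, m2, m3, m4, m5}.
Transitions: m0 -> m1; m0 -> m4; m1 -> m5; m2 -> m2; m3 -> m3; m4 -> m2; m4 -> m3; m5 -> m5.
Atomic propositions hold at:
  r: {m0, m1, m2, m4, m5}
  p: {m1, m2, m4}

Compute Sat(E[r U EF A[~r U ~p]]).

Sat(~r) = {m3}
Sat(~p) = {m0, m3, m5}
A[~r U ~p]: least fixpoint, start Z0 = Sat(~p) = {m0, m3, m5}, add states in Sat(~r) with every successor in Z. Already a fixed point.
Sat(A[~r U ~p]) = {m0, m3, m5}
EF A[~r U ~p]: least fixpoint, start Z0 = {m0, m3, m5}, add states with some successor in Z. Z1 = {m0, m1, m3, m4, m5}; fixed.
Sat(EF A[~r U ~p]) = {m0, m1, m3, m4, m5}
E[r U EF A[~r U ~p]]: least fixpoint, start Z0 = Sat(EF A[~r U ~p]) = {m0, m1, m3, m4, m5}, add states in Sat(r) with some successor in Z. Already a fixed point.
Sat(E[r U EF A[~r U ~p]]) = {m0, m1, m3, m4, m5}

{m0, m1, m3, m4, m5}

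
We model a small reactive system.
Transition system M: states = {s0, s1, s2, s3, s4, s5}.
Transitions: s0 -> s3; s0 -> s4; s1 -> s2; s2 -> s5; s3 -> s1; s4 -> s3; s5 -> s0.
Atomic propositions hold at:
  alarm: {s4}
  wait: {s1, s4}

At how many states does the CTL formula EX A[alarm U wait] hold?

A[alarm U wait]: least fixpoint, start Z0 = Sat(wait) = {s1, s4}, add states in Sat(alarm) with every successor in Z. Already a fixed point.
Sat(A[alarm U wait]) = {s1, s4}
Sat(EX A[alarm U wait]) = {s : some successor in {s1, s4}} = {s0, s3}
|Sat(EX A[alarm U wait])| = |{s0, s3}| = 2.

2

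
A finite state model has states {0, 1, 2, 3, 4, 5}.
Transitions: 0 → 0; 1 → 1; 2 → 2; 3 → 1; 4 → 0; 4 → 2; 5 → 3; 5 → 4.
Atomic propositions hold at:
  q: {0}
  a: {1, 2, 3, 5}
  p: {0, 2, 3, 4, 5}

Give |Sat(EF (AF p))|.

5

AF p: least fixpoint, start Z0 = {0, 2, 3, 4, 5}, add states with every successor in Z. Already a fixed point.
Sat(AF p) = {0, 2, 3, 4, 5}
EF (AF p): least fixpoint, start Z0 = {0, 2, 3, 4, 5}, add states with some successor in Z. Already a fixed point.
Sat(EF (AF p)) = {0, 2, 3, 4, 5}
|Sat(EF (AF p))| = |{0, 2, 3, 4, 5}| = 5.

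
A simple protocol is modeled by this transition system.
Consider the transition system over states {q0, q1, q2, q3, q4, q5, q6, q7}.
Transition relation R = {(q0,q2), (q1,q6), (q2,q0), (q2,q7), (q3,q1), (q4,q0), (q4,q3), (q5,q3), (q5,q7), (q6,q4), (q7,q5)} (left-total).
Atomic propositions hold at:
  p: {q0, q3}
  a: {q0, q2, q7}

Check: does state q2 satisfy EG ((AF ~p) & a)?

Yes

Sat(~p) = {q1, q2, q4, q5, q6, q7}
AF ~p: least fixpoint, start Z0 = {q1, q2, q4, q5, q6, q7}, add states with every successor in Z. Z1 = {q0, q1, q2, q3, q4, q5, q6, q7}; fixed.
Sat(AF ~p) = {q0, q1, q2, q3, q4, q5, q6, q7}
Sat((AF ~p) & a) = {q0, q2, q7}
EG ((AF ~p) & a): greatest fixpoint, start Z0 = {q0, q2, q7}, keep only states in Sat with some successor in Z. Z1 = {q0, q2}; fixed.
Sat(EG ((AF ~p) & a)) = {q0, q2}
q2 ∈ Sat(EG ((AF ~p) & a)) = {q0, q2}, so the formula holds at q2.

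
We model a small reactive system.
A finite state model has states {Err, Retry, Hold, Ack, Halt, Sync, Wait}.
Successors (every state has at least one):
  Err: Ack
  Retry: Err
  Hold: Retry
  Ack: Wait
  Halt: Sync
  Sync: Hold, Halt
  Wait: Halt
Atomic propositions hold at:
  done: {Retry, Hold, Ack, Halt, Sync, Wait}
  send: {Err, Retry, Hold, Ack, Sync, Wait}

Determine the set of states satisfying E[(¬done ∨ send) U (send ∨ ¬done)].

Sat(¬done) = {Err}
Sat(¬done ∨ send) = {Err, Retry, Hold, Ack, Sync, Wait}
Sat(send ∨ ¬done) = {Err, Retry, Hold, Ack, Sync, Wait}
E[(¬done ∨ send) U (send ∨ ¬done)]: least fixpoint, start Z0 = Sat((send ∨ ¬done)) = {Err, Retry, Hold, Ack, Sync, Wait}, add states in Sat(¬done ∨ send) with some successor in Z. Already a fixed point.
Sat(E[(¬done ∨ send) U (send ∨ ¬done)]) = {Err, Retry, Hold, Ack, Sync, Wait}

{Err, Retry, Hold, Ack, Sync, Wait}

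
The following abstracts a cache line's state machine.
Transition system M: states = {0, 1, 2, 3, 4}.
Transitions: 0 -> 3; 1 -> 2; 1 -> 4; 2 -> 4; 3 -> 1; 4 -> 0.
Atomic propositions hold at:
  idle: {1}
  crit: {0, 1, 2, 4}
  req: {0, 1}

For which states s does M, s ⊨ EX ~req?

Sat(~req) = {2, 3, 4}
Sat(EX ~req) = {s : some successor in {2, 3, 4}} = {0, 1, 2}

{0, 1, 2}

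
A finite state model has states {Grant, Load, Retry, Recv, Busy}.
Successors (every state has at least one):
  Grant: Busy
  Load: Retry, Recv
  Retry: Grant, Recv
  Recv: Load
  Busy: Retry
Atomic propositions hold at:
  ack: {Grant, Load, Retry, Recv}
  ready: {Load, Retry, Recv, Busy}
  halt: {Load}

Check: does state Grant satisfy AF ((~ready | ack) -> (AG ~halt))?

Yes

Sat(~ready) = {Grant}
Sat(~ready | ack) = {Grant, Load, Retry, Recv}
Sat(~halt) = {Grant, Retry, Recv, Busy}
AG ~halt: greatest fixpoint, start Z0 = {Grant, Retry, Recv, Busy}, keep only states in Sat with every successor in Z. Z1 = {Grant, Retry, Busy}; Z2 = {Grant, Busy}; Z3 = {Grant}; Z4 = ∅; fixed.
Sat(AG ~halt) = ∅
Sat((~ready | ack) -> (AG ~halt)) = {Busy}
AF ((~ready | ack) -> (AG ~halt)): least fixpoint, start Z0 = {Busy}, add states with every successor in Z. Z1 = {Grant, Busy}; fixed.
Sat(AF ((~ready | ack) -> (AG ~halt))) = {Grant, Busy}
Grant ∈ Sat(AF ((~ready | ack) -> (AG ~halt))) = {Grant, Busy}, so the formula holds at Grant.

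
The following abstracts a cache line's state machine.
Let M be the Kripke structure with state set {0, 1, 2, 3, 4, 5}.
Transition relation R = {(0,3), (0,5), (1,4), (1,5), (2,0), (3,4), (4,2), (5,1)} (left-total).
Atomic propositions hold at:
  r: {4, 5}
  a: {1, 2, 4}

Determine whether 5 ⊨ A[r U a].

A[r U a]: least fixpoint, start Z0 = Sat(a) = {1, 2, 4}, add states in Sat(r) with every successor in Z. Z1 = {1, 2, 4, 5}; fixed.
Sat(A[r U a]) = {1, 2, 4, 5}
5 ∈ Sat(A[r U a]) = {1, 2, 4, 5}, so the formula holds at 5.

Yes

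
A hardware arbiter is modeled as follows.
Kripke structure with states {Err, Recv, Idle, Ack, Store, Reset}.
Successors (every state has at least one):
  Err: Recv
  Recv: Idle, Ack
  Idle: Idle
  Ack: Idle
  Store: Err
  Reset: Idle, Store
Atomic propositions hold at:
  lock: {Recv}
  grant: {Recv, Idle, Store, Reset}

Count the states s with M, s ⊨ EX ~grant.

2

Sat(~grant) = {Err, Ack}
Sat(EX ~grant) = {s : some successor in {Err, Ack}} = {Recv, Store}
|Sat(EX ~grant)| = |{Recv, Store}| = 2.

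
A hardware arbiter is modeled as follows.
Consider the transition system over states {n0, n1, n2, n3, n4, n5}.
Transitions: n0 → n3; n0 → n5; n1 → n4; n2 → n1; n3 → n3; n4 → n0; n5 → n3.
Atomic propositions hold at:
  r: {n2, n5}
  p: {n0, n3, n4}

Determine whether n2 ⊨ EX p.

No

Sat(EX p) = {s : some successor in {n0, n3, n4}} = {n0, n1, n3, n4, n5}
n2 ∉ Sat(EX p) = {n0, n1, n3, n4, n5}, so the formula does not hold at n2.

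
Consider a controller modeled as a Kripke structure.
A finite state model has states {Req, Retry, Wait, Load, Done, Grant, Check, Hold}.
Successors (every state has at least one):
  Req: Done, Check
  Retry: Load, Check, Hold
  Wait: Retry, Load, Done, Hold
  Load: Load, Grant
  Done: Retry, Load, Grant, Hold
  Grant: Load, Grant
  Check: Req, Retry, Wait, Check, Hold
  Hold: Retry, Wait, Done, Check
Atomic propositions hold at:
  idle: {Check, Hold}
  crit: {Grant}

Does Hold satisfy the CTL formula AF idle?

Yes

AF idle: least fixpoint, start Z0 = {Check, Hold}, add states with every successor in Z. Already a fixed point.
Sat(AF idle) = {Check, Hold}
Hold ∈ Sat(AF idle) = {Check, Hold}, so the formula holds at Hold.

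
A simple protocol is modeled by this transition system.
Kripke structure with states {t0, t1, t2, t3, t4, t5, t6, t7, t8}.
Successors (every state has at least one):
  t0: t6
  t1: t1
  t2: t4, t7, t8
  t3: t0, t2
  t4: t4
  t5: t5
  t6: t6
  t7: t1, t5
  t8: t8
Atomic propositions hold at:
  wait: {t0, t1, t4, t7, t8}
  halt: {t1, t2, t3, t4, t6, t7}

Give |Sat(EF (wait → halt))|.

8

Sat(wait → halt) = {t1, t2, t3, t4, t5, t6, t7}
EF (wait → halt): least fixpoint, start Z0 = {t1, t2, t3, t4, t5, t6, t7}, add states with some successor in Z. Z1 = {t0, t1, t2, t3, t4, t5, t6, t7}; fixed.
Sat(EF (wait → halt)) = {t0, t1, t2, t3, t4, t5, t6, t7}
|Sat(EF (wait → halt))| = |{t0, t1, t2, t3, t4, t5, t6, t7}| = 8.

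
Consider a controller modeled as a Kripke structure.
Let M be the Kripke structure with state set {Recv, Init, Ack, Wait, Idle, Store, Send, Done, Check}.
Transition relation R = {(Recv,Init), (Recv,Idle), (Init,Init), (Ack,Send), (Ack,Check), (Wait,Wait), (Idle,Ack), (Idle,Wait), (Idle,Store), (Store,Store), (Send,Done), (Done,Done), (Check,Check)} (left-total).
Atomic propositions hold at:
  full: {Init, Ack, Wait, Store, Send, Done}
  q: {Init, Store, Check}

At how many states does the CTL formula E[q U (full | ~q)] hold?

Sat(~q) = {Recv, Ack, Wait, Idle, Send, Done}
Sat(full | ~q) = {Recv, Init, Ack, Wait, Idle, Store, Send, Done}
E[q U (full | ~q)]: least fixpoint, start Z0 = Sat((full | ~q)) = {Recv, Init, Ack, Wait, Idle, Store, Send, Done}, add states in Sat(q) with some successor in Z. Already a fixed point.
Sat(E[q U (full | ~q)]) = {Recv, Init, Ack, Wait, Idle, Store, Send, Done}
|Sat(E[q U (full | ~q)])| = |{Recv, Init, Ack, Wait, Idle, Store, Send, Done}| = 8.

8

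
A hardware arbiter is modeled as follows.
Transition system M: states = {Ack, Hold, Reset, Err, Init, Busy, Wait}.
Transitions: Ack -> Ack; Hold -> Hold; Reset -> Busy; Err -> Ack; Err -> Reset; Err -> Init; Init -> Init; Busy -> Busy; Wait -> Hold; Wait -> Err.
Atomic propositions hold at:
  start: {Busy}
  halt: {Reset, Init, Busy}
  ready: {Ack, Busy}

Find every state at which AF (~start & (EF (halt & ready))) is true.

Sat(~start) = {Ack, Hold, Reset, Err, Init, Wait}
Sat(halt & ready) = {Busy}
EF (halt & ready): least fixpoint, start Z0 = {Busy}, add states with some successor in Z. Z1 = {Reset, Busy}; Z2 = {Reset, Err, Busy}; Z3 = {Reset, Err, Busy, Wait}; fixed.
Sat(EF (halt & ready)) = {Reset, Err, Busy, Wait}
Sat(~start & (EF (halt & ready))) = {Reset, Err, Wait}
AF (~start & (EF (halt & ready))): least fixpoint, start Z0 = {Reset, Err, Wait}, add states with every successor in Z. Already a fixed point.
Sat(AF (~start & (EF (halt & ready)))) = {Reset, Err, Wait}

{Reset, Err, Wait}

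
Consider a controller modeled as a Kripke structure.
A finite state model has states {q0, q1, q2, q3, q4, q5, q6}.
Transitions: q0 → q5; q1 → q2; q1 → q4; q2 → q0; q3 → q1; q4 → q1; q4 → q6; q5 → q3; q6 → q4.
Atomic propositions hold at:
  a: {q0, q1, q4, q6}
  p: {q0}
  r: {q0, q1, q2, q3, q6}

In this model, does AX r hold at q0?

No

Sat(AX r) = {s : every successor in {q0, q1, q2, q3, q6}} = {q2, q3, q4, q5}
q0 ∉ Sat(AX r) = {q2, q3, q4, q5}, so the formula does not hold at q0.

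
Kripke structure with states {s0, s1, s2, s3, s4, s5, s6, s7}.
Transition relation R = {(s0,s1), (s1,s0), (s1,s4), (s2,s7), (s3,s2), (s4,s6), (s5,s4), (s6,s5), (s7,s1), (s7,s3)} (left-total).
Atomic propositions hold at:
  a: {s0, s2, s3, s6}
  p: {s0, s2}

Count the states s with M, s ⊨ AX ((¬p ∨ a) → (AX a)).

Sat(¬p) = {s1, s3, s4, s5, s6, s7}
Sat(¬p ∨ a) = {s0, s1, s2, s3, s4, s5, s6, s7}
Sat(AX a) = {s : every successor in {s0, s2, s3, s6}} = {s3, s4}
Sat((¬p ∨ a) → (AX a)) = {s3, s4}
Sat(AX ((¬p ∨ a) → (AX a))) = {s : every successor in {s3, s4}} = {s5}
|Sat(AX ((¬p ∨ a) → (AX a)))| = |{s5}| = 1.

1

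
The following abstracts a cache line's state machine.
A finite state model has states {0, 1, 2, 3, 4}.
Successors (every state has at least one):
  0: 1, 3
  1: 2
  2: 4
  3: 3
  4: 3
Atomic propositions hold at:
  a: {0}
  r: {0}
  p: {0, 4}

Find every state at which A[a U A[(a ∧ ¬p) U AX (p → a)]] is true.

Sat(¬p) = {1, 2, 3}
Sat(a ∧ ¬p) = ∅
Sat(p → a) = {0, 1, 2, 3}
Sat(AX (p → a)) = {s : every successor in {0, 1, 2, 3}} = {0, 1, 3, 4}
A[(a ∧ ¬p) U AX (p → a)]: least fixpoint, start Z0 = Sat(AX (p → a)) = {0, 1, 3, 4}, add states in Sat(a ∧ ¬p) with every successor in Z. Already a fixed point.
Sat(A[(a ∧ ¬p) U AX (p → a)]) = {0, 1, 3, 4}
A[a U A[(a ∧ ¬p) U AX (p → a)]]: least fixpoint, start Z0 = Sat(A[(a ∧ ¬p) U AX (p → a)]) = {0, 1, 3, 4}, add states in Sat(a) with every successor in Z. Already a fixed point.
Sat(A[a U A[(a ∧ ¬p) U AX (p → a)]]) = {0, 1, 3, 4}

{0, 1, 3, 4}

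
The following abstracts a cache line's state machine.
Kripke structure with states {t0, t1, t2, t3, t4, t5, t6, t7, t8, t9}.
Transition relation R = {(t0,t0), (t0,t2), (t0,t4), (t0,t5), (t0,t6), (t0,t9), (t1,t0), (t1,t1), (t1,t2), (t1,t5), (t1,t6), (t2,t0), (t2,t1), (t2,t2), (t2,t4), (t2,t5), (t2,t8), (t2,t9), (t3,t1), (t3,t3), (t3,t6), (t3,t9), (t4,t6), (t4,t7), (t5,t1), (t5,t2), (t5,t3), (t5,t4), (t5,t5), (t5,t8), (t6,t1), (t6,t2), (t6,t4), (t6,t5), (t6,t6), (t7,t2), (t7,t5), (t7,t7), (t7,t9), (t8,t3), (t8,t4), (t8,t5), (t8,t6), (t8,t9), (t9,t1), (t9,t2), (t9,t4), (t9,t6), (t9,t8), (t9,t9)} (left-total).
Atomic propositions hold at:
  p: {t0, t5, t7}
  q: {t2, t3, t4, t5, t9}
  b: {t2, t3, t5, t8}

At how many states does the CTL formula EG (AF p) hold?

AF p: least fixpoint, start Z0 = {t0, t5, t7}, add states with every successor in Z. Already a fixed point.
Sat(AF p) = {t0, t5, t7}
EG (AF p): greatest fixpoint, start Z0 = {t0, t5, t7}, keep only states in Sat with some successor in Z. Already a fixed point.
Sat(EG (AF p)) = {t0, t5, t7}
|Sat(EG (AF p))| = |{t0, t5, t7}| = 3.

3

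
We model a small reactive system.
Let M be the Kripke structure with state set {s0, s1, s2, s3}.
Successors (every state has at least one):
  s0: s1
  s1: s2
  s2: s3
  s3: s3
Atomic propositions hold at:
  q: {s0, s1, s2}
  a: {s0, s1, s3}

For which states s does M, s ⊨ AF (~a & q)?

Sat(~a) = {s2}
Sat(~a & q) = {s2}
AF (~a & q): least fixpoint, start Z0 = {s2}, add states with every successor in Z. Z1 = {s1, s2}; Z2 = {s0, s1, s2}; fixed.
Sat(AF (~a & q)) = {s0, s1, s2}

{s0, s1, s2}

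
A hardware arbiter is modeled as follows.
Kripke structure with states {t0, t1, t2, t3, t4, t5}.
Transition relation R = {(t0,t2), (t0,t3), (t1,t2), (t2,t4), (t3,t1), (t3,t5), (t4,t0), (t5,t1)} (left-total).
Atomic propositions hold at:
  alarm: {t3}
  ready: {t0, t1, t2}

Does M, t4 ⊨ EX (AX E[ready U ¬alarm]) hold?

No

Sat(¬alarm) = {t0, t1, t2, t4, t5}
E[ready U ¬alarm]: least fixpoint, start Z0 = Sat(¬alarm) = {t0, t1, t2, t4, t5}, add states in Sat(ready) with some successor in Z. Already a fixed point.
Sat(E[ready U ¬alarm]) = {t0, t1, t2, t4, t5}
Sat(AX E[ready U ¬alarm]) = {s : every successor in {t0, t1, t2, t4, t5}} = {t1, t2, t3, t4, t5}
Sat(EX (AX E[ready U ¬alarm])) = {s : some successor in {t1, t2, t3, t4, t5}} = {t0, t1, t2, t3, t5}
t4 ∉ Sat(EX (AX E[ready U ¬alarm])) = {t0, t1, t2, t3, t5}, so the formula does not hold at t4.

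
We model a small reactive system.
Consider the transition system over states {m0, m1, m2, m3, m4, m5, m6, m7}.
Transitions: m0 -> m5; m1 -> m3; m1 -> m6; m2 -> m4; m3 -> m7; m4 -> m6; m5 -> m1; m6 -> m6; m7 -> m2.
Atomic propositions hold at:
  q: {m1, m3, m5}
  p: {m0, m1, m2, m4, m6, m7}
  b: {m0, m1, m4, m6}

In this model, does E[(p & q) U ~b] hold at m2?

Yes

Sat(p & q) = {m1}
Sat(~b) = {m2, m3, m5, m7}
E[(p & q) U ~b]: least fixpoint, start Z0 = Sat(~b) = {m2, m3, m5, m7}, add states in Sat(p & q) with some successor in Z. Z1 = {m1, m2, m3, m5, m7}; fixed.
Sat(E[(p & q) U ~b]) = {m1, m2, m3, m5, m7}
m2 ∈ Sat(E[(p & q) U ~b]) = {m1, m2, m3, m5, m7}, so the formula holds at m2.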